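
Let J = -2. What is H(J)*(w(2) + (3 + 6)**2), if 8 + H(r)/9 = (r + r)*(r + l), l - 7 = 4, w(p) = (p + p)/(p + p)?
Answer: -32472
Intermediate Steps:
w(p) = 1 (w(p) = (2*p)/((2*p)) = (2*p)*(1/(2*p)) = 1)
l = 11 (l = 7 + 4 = 11)
H(r) = -72 + 18*r*(11 + r) (H(r) = -72 + 9*((r + r)*(r + 11)) = -72 + 9*((2*r)*(11 + r)) = -72 + 9*(2*r*(11 + r)) = -72 + 18*r*(11 + r))
H(J)*(w(2) + (3 + 6)**2) = (-72 + 18*(-2)**2 + 198*(-2))*(1 + (3 + 6)**2) = (-72 + 18*4 - 396)*(1 + 9**2) = (-72 + 72 - 396)*(1 + 81) = -396*82 = -32472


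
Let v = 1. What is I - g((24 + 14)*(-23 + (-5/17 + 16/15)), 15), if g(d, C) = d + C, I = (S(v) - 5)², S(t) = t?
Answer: 215639/255 ≈ 845.64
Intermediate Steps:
I = 16 (I = (1 - 5)² = (-4)² = 16)
g(d, C) = C + d
I - g((24 + 14)*(-23 + (-5/17 + 16/15)), 15) = 16 - (15 + (24 + 14)*(-23 + (-5/17 + 16/15))) = 16 - (15 + 38*(-23 + (-5*1/17 + 16*(1/15)))) = 16 - (15 + 38*(-23 + (-5/17 + 16/15))) = 16 - (15 + 38*(-23 + 197/255)) = 16 - (15 + 38*(-5668/255)) = 16 - (15 - 215384/255) = 16 - 1*(-211559/255) = 16 + 211559/255 = 215639/255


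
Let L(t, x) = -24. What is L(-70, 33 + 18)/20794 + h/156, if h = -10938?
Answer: -18954043/270322 ≈ -70.117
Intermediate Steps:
L(-70, 33 + 18)/20794 + h/156 = -24/20794 - 10938/156 = -24*1/20794 - 10938*1/156 = -12/10397 - 1823/26 = -18954043/270322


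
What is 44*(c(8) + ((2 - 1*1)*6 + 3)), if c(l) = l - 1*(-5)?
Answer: 968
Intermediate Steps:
c(l) = 5 + l (c(l) = l + 5 = 5 + l)
44*(c(8) + ((2 - 1*1)*6 + 3)) = 44*((5 + 8) + ((2 - 1*1)*6 + 3)) = 44*(13 + ((2 - 1)*6 + 3)) = 44*(13 + (1*6 + 3)) = 44*(13 + (6 + 3)) = 44*(13 + 9) = 44*22 = 968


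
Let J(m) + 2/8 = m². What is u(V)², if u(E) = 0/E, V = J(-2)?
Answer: 0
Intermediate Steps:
J(m) = -¼ + m²
V = 15/4 (V = -¼ + (-2)² = -¼ + 4 = 15/4 ≈ 3.7500)
u(E) = 0
u(V)² = 0² = 0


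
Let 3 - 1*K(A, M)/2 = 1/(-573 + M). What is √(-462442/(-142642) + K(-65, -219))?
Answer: √204835970538023/4707186 ≈ 3.0405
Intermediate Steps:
K(A, M) = 6 - 2/(-573 + M)
√(-462442/(-142642) + K(-65, -219)) = √(-462442/(-142642) + 2*(-1720 + 3*(-219))/(-573 - 219)) = √(-462442*(-1/142642) + 2*(-1720 - 657)/(-792)) = √(231221/71321 + 2*(-1/792)*(-2377)) = √(231221/71321 + 2377/396) = √(261093533/28243116) = √204835970538023/4707186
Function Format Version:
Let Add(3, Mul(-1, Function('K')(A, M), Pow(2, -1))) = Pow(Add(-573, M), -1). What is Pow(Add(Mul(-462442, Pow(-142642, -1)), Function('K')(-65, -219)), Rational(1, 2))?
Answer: Mul(Rational(1, 4707186), Pow(204835970538023, Rational(1, 2))) ≈ 3.0405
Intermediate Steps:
Function('K')(A, M) = Add(6, Mul(-2, Pow(Add(-573, M), -1)))
Pow(Add(Mul(-462442, Pow(-142642, -1)), Function('K')(-65, -219)), Rational(1, 2)) = Pow(Add(Mul(-462442, Pow(-142642, -1)), Mul(2, Pow(Add(-573, -219), -1), Add(-1720, Mul(3, -219)))), Rational(1, 2)) = Pow(Add(Mul(-462442, Rational(-1, 142642)), Mul(2, Pow(-792, -1), Add(-1720, -657))), Rational(1, 2)) = Pow(Add(Rational(231221, 71321), Mul(2, Rational(-1, 792), -2377)), Rational(1, 2)) = Pow(Add(Rational(231221, 71321), Rational(2377, 396)), Rational(1, 2)) = Pow(Rational(261093533, 28243116), Rational(1, 2)) = Mul(Rational(1, 4707186), Pow(204835970538023, Rational(1, 2)))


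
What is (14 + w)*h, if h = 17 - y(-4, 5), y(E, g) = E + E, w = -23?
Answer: -225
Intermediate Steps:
y(E, g) = 2*E
h = 25 (h = 17 - 2*(-4) = 17 - 1*(-8) = 17 + 8 = 25)
(14 + w)*h = (14 - 23)*25 = -9*25 = -225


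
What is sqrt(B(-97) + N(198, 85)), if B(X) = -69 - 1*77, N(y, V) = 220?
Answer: sqrt(74) ≈ 8.6023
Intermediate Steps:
B(X) = -146 (B(X) = -69 - 77 = -146)
sqrt(B(-97) + N(198, 85)) = sqrt(-146 + 220) = sqrt(74)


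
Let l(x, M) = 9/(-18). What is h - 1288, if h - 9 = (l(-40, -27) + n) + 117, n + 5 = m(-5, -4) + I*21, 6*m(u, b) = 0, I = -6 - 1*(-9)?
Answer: -2209/2 ≈ -1104.5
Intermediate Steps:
l(x, M) = -1/2 (l(x, M) = 9*(-1/18) = -1/2)
I = 3 (I = -6 + 9 = 3)
m(u, b) = 0 (m(u, b) = (1/6)*0 = 0)
n = 58 (n = -5 + (0 + 3*21) = -5 + (0 + 63) = -5 + 63 = 58)
h = 367/2 (h = 9 + ((-1/2 + 58) + 117) = 9 + (115/2 + 117) = 9 + 349/2 = 367/2 ≈ 183.50)
h - 1288 = 367/2 - 1288 = -2209/2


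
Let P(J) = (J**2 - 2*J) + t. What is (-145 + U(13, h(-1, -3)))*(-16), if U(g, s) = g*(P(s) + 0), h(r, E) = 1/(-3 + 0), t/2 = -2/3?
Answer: 21920/9 ≈ 2435.6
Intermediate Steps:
t = -4/3 (t = 2*(-2/3) = -4/3 ≈ -1.3333)
h(r, E) = -1/3 (h(r, E) = 1/(-3) = -1/3)
P(J) = -4/3 + J**2 - 2*J (P(J) = (J**2 - 2*J) - 4/3 = -4/3 + J**2 - 2*J)
U(g, s) = g*(-4/3 + s**2 - 2*s) (U(g, s) = g*((-4/3 + s**2 - 2*s) + 0) = g*(-4/3 + s**2 - 2*s))
(-145 + U(13, h(-1, -3)))*(-16) = (-145 + (1/3)*13*(-4 - 6*(-1/3) + 3*(-1/3)**2))*(-16) = (-145 + (1/3)*13*(-4 + 2 + 3*(1/9)))*(-16) = (-145 + (1/3)*13*(-4 + 2 + 1/3))*(-16) = (-145 + (1/3)*13*(-5/3))*(-16) = (-145 - 65/9)*(-16) = -1370/9*(-16) = 21920/9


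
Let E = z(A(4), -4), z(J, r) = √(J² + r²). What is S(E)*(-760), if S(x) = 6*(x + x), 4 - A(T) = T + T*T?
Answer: -36480*√17 ≈ -1.5041e+5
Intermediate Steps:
A(T) = 4 - T - T² (A(T) = 4 - (T + T*T) = 4 - (T + T²) = 4 + (-T - T²) = 4 - T - T²)
E = 4*√17 (E = √((4 - 1*4 - 1*4²)² + (-4)²) = √((4 - 4 - 1*16)² + 16) = √((4 - 4 - 16)² + 16) = √((-16)² + 16) = √(256 + 16) = √272 = 4*√17 ≈ 16.492)
S(x) = 12*x (S(x) = 6*(2*x) = 12*x)
S(E)*(-760) = (12*(4*√17))*(-760) = (48*√17)*(-760) = -36480*√17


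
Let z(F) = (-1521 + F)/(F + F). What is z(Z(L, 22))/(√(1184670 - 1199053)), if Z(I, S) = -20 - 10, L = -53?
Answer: -517*I*√14383/287660 ≈ -0.21554*I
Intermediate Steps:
Z(I, S) = -30
z(F) = (-1521 + F)/(2*F) (z(F) = (-1521 + F)/((2*F)) = (-1521 + F)*(1/(2*F)) = (-1521 + F)/(2*F))
z(Z(L, 22))/(√(1184670 - 1199053)) = ((½)*(-1521 - 30)/(-30))/(√(1184670 - 1199053)) = ((½)*(-1/30)*(-1551))/(√(-14383)) = 517/(20*((I*√14383))) = 517*(-I*√14383/14383)/20 = -517*I*√14383/287660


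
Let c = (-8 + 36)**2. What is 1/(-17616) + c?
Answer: 13810943/17616 ≈ 784.00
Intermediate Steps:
c = 784 (c = 28**2 = 784)
1/(-17616) + c = 1/(-17616) + 784 = -1/17616 + 784 = 13810943/17616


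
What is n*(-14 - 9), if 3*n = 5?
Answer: -115/3 ≈ -38.333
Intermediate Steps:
n = 5/3 (n = (⅓)*5 = 5/3 ≈ 1.6667)
n*(-14 - 9) = 5*(-14 - 9)/3 = (5/3)*(-23) = -115/3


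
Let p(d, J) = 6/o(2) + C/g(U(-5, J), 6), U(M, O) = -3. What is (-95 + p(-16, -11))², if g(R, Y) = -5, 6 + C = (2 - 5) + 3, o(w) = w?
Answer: 206116/25 ≈ 8244.6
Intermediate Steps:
C = -6 (C = -6 + ((2 - 5) + 3) = -6 + (-3 + 3) = -6 + 0 = -6)
p(d, J) = 21/5 (p(d, J) = 6/2 - 6/(-5) = 6*(½) - 6*(-⅕) = 3 + 6/5 = 21/5)
(-95 + p(-16, -11))² = (-95 + 21/5)² = (-454/5)² = 206116/25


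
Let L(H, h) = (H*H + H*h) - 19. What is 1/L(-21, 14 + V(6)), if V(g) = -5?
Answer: 1/233 ≈ 0.0042918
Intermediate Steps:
L(H, h) = -19 + H² + H*h (L(H, h) = (H² + H*h) - 19 = -19 + H² + H*h)
1/L(-21, 14 + V(6)) = 1/(-19 + (-21)² - 21*(14 - 5)) = 1/(-19 + 441 - 21*9) = 1/(-19 + 441 - 189) = 1/233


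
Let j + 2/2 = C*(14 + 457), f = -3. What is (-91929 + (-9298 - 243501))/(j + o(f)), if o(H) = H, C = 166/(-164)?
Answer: 28267696/39421 ≈ 717.07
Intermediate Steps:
C = -83/82 (C = 166*(-1/164) = -83/82 ≈ -1.0122)
j = -39175/82 (j = -1 - 83*(14 + 457)/82 = -1 - 83/82*471 = -1 - 39093/82 = -39175/82 ≈ -477.74)
(-91929 + (-9298 - 243501))/(j + o(f)) = (-91929 + (-9298 - 243501))/(-39175/82 - 3) = (-91929 - 252799)/(-39421/82) = -344728*(-82/39421) = 28267696/39421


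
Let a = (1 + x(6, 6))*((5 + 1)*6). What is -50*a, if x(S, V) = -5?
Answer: 7200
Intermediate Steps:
a = -144 (a = (1 - 5)*((5 + 1)*6) = -24*6 = -4*36 = -144)
-50*a = -50*(-144) = 7200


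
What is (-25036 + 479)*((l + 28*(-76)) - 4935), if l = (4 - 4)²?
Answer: 173446091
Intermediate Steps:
l = 0 (l = 0² = 0)
(-25036 + 479)*((l + 28*(-76)) - 4935) = (-25036 + 479)*((0 + 28*(-76)) - 4935) = -24557*((0 - 2128) - 4935) = -24557*(-2128 - 4935) = -24557*(-7063) = 173446091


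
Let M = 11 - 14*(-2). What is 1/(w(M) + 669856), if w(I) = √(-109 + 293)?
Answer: 83732/56088382569 - √46/224353530276 ≈ 1.4928e-6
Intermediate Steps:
M = 39 (M = 11 + 28 = 39)
w(I) = 2*√46 (w(I) = √184 = 2*√46)
1/(w(M) + 669856) = 1/(2*√46 + 669856) = 1/(669856 + 2*√46)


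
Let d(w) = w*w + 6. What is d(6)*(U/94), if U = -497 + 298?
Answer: -4179/47 ≈ -88.915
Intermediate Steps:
d(w) = 6 + w² (d(w) = w² + 6 = 6 + w²)
U = -199
d(6)*(U/94) = (6 + 6²)*(-199/94) = (6 + 36)*(-199*1/94) = 42*(-199/94) = -4179/47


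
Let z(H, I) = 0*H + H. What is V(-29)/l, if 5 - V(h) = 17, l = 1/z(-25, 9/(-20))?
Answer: 300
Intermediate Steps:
z(H, I) = H (z(H, I) = 0 + H = H)
l = -1/25 (l = 1/(-25) = -1/25 ≈ -0.040000)
V(h) = -12 (V(h) = 5 - 1*17 = 5 - 17 = -12)
V(-29)/l = -12/(-1/25) = -12*(-25) = 300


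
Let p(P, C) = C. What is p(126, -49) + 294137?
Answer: 294088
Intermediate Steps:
p(126, -49) + 294137 = -49 + 294137 = 294088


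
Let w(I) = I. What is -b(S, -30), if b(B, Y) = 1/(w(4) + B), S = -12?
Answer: ⅛ ≈ 0.12500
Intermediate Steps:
b(B, Y) = 1/(4 + B)
-b(S, -30) = -1/(4 - 12) = -1/(-8) = -1*(-⅛) = ⅛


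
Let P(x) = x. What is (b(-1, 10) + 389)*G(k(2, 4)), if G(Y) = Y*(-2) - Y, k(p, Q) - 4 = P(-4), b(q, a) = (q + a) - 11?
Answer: 0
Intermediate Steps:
b(q, a) = -11 + a + q (b(q, a) = (a + q) - 11 = -11 + a + q)
k(p, Q) = 0 (k(p, Q) = 4 - 4 = 0)
G(Y) = -3*Y (G(Y) = -2*Y - Y = -3*Y)
(b(-1, 10) + 389)*G(k(2, 4)) = ((-11 + 10 - 1) + 389)*(-3*0) = (-2 + 389)*0 = 387*0 = 0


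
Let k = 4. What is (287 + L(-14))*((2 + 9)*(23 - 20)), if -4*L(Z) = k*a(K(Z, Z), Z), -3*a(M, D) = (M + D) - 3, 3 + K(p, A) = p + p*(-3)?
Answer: 9559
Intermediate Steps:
K(p, A) = -3 - 2*p (K(p, A) = -3 + (p + p*(-3)) = -3 + (p - 3*p) = -3 - 2*p)
a(M, D) = 1 - D/3 - M/3 (a(M, D) = -((M + D) - 3)/3 = -((D + M) - 3)/3 = -(-3 + D + M)/3 = 1 - D/3 - M/3)
L(Z) = -2 - Z/3 (L(Z) = -(1 - Z/3 - (-3 - 2*Z)/3) = -(1 - Z/3 + (1 + 2*Z/3)) = -(2 + Z/3) = -(8 + 4*Z/3)/4 = -2 - Z/3)
(287 + L(-14))*((2 + 9)*(23 - 20)) = (287 + (-2 - 1/3*(-14)))*((2 + 9)*(23 - 20)) = (287 + (-2 + 14/3))*(11*3) = (287 + 8/3)*33 = (869/3)*33 = 9559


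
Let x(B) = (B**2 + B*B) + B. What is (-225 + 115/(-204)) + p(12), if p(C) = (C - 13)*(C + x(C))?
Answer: -109663/204 ≈ -537.56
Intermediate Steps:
x(B) = B + 2*B**2 (x(B) = (B**2 + B**2) + B = 2*B**2 + B = B + 2*B**2)
p(C) = (-13 + C)*(C + C*(1 + 2*C)) (p(C) = (C - 13)*(C + C*(1 + 2*C)) = (-13 + C)*(C + C*(1 + 2*C)))
(-225 + 115/(-204)) + p(12) = (-225 + 115/(-204)) + 2*12*(-13 + 12**2 - 12*12) = (-225 + 115*(-1/204)) + 2*12*(-13 + 144 - 144) = (-225 - 115/204) + 2*12*(-13) = -46015/204 - 312 = -109663/204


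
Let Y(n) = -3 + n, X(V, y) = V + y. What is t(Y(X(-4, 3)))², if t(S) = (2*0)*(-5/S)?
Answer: 0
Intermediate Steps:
t(S) = 0 (t(S) = 0*(-5/S) = 0)
t(Y(X(-4, 3)))² = 0² = 0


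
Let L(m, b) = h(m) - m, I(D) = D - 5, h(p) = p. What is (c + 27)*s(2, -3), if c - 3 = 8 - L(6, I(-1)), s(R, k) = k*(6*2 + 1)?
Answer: -1482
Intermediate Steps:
I(D) = -5 + D
L(m, b) = 0 (L(m, b) = m - m = 0)
s(R, k) = 13*k (s(R, k) = k*(12 + 1) = k*13 = 13*k)
c = 11 (c = 3 + (8 - 1*0) = 3 + (8 + 0) = 3 + 8 = 11)
(c + 27)*s(2, -3) = (11 + 27)*(13*(-3)) = 38*(-39) = -1482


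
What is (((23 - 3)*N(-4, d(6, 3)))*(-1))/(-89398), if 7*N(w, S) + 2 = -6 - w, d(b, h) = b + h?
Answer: -40/312893 ≈ -0.00012784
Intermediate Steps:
N(w, S) = -8/7 - w/7 (N(w, S) = -2/7 + (-6 - w)/7 = -2/7 + (-6/7 - w/7) = -8/7 - w/7)
(((23 - 3)*N(-4, d(6, 3)))*(-1))/(-89398) = (((23 - 3)*(-8/7 - ⅐*(-4)))*(-1))/(-89398) = ((20*(-8/7 + 4/7))*(-1))*(-1/89398) = ((20*(-4/7))*(-1))*(-1/89398) = -80/7*(-1)*(-1/89398) = (80/7)*(-1/89398) = -40/312893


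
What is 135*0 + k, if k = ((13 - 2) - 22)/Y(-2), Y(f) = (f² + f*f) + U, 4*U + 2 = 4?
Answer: -22/17 ≈ -1.2941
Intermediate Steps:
U = ½ (U = -½ + (¼)*4 = -½ + 1 = ½ ≈ 0.50000)
Y(f) = ½ + 2*f² (Y(f) = (f² + f*f) + ½ = (f² + f²) + ½ = 2*f² + ½ = ½ + 2*f²)
k = -22/17 (k = ((13 - 2) - 22)/(½ + 2*(-2)²) = (11 - 22)/(½ + 2*4) = -11/(½ + 8) = -11/17/2 = -11*2/17 = -22/17 ≈ -1.2941)
135*0 + k = 135*0 - 22/17 = 0 - 22/17 = -22/17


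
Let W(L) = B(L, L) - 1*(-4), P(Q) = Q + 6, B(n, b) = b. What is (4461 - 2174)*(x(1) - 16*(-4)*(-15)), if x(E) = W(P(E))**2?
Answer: -1918793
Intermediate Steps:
P(Q) = 6 + Q
W(L) = 4 + L (W(L) = L - 1*(-4) = L + 4 = 4 + L)
x(E) = (10 + E)**2 (x(E) = (4 + (6 + E))**2 = (10 + E)**2)
(4461 - 2174)*(x(1) - 16*(-4)*(-15)) = (4461 - 2174)*((10 + 1)**2 - 16*(-4)*(-15)) = 2287*(11**2 + 64*(-15)) = 2287*(121 - 960) = 2287*(-839) = -1918793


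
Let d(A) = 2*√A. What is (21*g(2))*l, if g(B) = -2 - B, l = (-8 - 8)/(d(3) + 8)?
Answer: 2688/13 - 672*√3/13 ≈ 117.24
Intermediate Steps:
l = -16/(8 + 2*√3) (l = (-8 - 8)/(2*√3 + 8) = -16/(8 + 2*√3) ≈ -1.3957)
(21*g(2))*l = (21*(-2 - 1*2))*(-32/13 + 8*√3/13) = (21*(-2 - 2))*(-32/13 + 8*√3/13) = (21*(-4))*(-32/13 + 8*√3/13) = -84*(-32/13 + 8*√3/13) = 2688/13 - 672*√3/13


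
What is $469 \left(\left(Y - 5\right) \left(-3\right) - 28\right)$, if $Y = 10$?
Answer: $-20167$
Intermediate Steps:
$469 \left(\left(Y - 5\right) \left(-3\right) - 28\right) = 469 \left(\left(10 - 5\right) \left(-3\right) - 28\right) = 469 \left(5 \left(-3\right) - 28\right) = 469 \left(-15 - 28\right) = 469 \left(-43\right) = -20167$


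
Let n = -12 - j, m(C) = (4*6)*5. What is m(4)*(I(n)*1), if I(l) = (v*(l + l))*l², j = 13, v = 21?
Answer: -78750000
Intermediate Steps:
m(C) = 120 (m(C) = 24*5 = 120)
n = -25 (n = -12 - 1*13 = -12 - 13 = -25)
I(l) = 42*l³ (I(l) = (21*(l + l))*l² = (21*(2*l))*l² = (42*l)*l² = 42*l³)
m(4)*(I(n)*1) = 120*((42*(-25)³)*1) = 120*((42*(-15625))*1) = 120*(-656250*1) = 120*(-656250) = -78750000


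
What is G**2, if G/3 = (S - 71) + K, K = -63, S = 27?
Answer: 103041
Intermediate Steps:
G = -321 (G = 3*((27 - 71) - 63) = 3*(-44 - 63) = 3*(-107) = -321)
G**2 = (-321)**2 = 103041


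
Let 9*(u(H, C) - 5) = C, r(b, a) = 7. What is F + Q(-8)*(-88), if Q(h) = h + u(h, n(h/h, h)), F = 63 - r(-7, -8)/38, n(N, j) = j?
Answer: 138523/342 ≈ 405.04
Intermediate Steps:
u(H, C) = 5 + C/9
F = 2387/38 (F = 63 - 7/38 = 2387/38 ≈ 62.816)
Q(h) = 5 + 10*h/9 (Q(h) = h + (5 + h/9) = 5 + 10*h/9)
F + Q(-8)*(-88) = 2387/38 + (5 + (10/9)*(-8))*(-88) = 2387/38 + (5 - 80/9)*(-88) = 2387/38 - 35/9*(-88) = 2387/38 + 3080/9 = 138523/342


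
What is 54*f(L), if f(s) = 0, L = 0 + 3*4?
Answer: 0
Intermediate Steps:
L = 12 (L = 0 + 12 = 12)
54*f(L) = 54*0 = 0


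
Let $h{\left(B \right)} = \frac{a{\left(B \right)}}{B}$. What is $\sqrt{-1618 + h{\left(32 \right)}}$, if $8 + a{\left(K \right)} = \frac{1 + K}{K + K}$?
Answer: $\frac{i \sqrt{6628286}}{64} \approx 40.227 i$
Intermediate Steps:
$a{\left(K \right)} = -8 + \frac{1 + K}{2 K}$ ($a{\left(K \right)} = -8 + \frac{1 + K}{K + K} = -8 + \frac{1 + K}{2 K}$)
$h{\left(B \right)} = \frac{1 - 15 B}{2 B^{2}}$ ($h{\left(B \right)} = \frac{\frac{1}{2} \frac{1}{B} \left(1 - 15 B\right)}{B} = \frac{1 - 15 B}{2 B^{2}}$)
$\sqrt{-1618 + h{\left(32 \right)}} = \sqrt{-1618 + \frac{1 - 480}{2 \cdot 1024}} = \sqrt{-1618 + \frac{1}{2} \cdot \frac{1}{1024} \left(1 - 480\right)} = \sqrt{-1618 + \frac{1}{2} \cdot \frac{1}{1024} \left(-479\right)} = \sqrt{-1618 - \frac{479}{2048}} = \sqrt{- \frac{3314143}{2048}} = \frac{i \sqrt{6628286}}{64}$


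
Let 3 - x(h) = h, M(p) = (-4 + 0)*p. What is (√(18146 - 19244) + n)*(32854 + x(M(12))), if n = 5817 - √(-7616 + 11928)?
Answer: 191408385 - 460670*√22 + 98715*I*√122 ≈ 1.8925e+8 + 1.0903e+6*I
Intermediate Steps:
M(p) = -4*p
x(h) = 3 - h
n = 5817 - 14*√22 (n = 5817 - √4312 = 5817 - 14*√22 ≈ 5751.3)
(√(18146 - 19244) + n)*(32854 + x(M(12))) = (√(18146 - 19244) + (5817 - 14*√22))*(32854 + (3 - (-4)*12)) = (√(-1098) + (5817 - 14*√22))*(32854 + (3 - 1*(-48))) = (3*I*√122 + (5817 - 14*√22))*(32854 + (3 + 48)) = (5817 - 14*√22 + 3*I*√122)*(32854 + 51) = (5817 - 14*√22 + 3*I*√122)*32905 = 191408385 - 460670*√22 + 98715*I*√122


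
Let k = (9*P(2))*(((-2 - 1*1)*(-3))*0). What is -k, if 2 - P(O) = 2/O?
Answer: 0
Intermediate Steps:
P(O) = 2 - 2/O
k = 0 (k = (9*(2 - 2/2))*(((-2 - 1*1)*(-3))*0) = (9*(2 - 2*1/2))*(((-2 - 1)*(-3))*0) = (9*(2 - 1))*(-3*(-3)*0) = (9*1)*(9*0) = 9*0 = 0)
-k = -1*0 = 0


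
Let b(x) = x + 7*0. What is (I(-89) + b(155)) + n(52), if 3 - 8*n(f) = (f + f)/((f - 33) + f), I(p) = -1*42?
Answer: 64293/568 ≈ 113.19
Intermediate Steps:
I(p) = -42
b(x) = x (b(x) = x + 0 = x)
n(f) = 3/8 - f/(4*(-33 + 2*f)) (n(f) = 3/8 - (f + f)/(8*((f - 33) + f)) = 3/8 - 2*f/(8*((-33 + f) + f)) = 3/8 - 2*f/(8*(-33 + 2*f)) = 3/8 - f/(4*(-33 + 2*f)))
(I(-89) + b(155)) + n(52) = (-42 + 155) + (-99 + 4*52)/(8*(-33 + 2*52)) = 113 + (-99 + 208)/(8*(-33 + 104)) = 113 + (1/8)*109/71 = 113 + (1/8)*(1/71)*109 = 113 + 109/568 = 64293/568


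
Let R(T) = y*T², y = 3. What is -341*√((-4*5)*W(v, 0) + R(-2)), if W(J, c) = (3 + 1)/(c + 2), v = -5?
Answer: -682*I*√7 ≈ -1804.4*I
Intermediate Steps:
W(J, c) = 4/(2 + c)
R(T) = 3*T²
-341*√((-4*5)*W(v, 0) + R(-2)) = -341*√((-4*5)*(4/(2 + 0)) + 3*(-2)²) = -341*√(-80/2 + 3*4) = -341*√(-80/2 + 12) = -341*√(-20*2 + 12) = -341*√(-40 + 12) = -682*I*√7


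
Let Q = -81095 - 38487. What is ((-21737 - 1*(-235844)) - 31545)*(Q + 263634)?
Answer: 26298421224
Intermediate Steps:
Q = -119582
((-21737 - 1*(-235844)) - 31545)*(Q + 263634) = ((-21737 - 1*(-235844)) - 31545)*(-119582 + 263634) = ((-21737 + 235844) - 31545)*144052 = (214107 - 31545)*144052 = 182562*144052 = 26298421224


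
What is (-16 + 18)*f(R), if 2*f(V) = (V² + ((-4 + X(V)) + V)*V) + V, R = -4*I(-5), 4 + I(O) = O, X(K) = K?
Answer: 3780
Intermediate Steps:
I(O) = -4 + O
R = 36 (R = -4*(-4 - 5) = -4*(-9) = 36)
f(V) = V/2 + V²/2 + V*(-4 + 2*V)/2 (f(V) = ((V² + ((-4 + V) + V)*V) + V)/2 = ((V² + (-4 + 2*V)*V) + V)/2 = ((V² + V*(-4 + 2*V)) + V)/2 = (V + V² + V*(-4 + 2*V))/2 = V/2 + V²/2 + V*(-4 + 2*V)/2)
(-16 + 18)*f(R) = (-16 + 18)*((3/2)*36*(-1 + 36)) = 2*((3/2)*36*35) = 2*1890 = 3780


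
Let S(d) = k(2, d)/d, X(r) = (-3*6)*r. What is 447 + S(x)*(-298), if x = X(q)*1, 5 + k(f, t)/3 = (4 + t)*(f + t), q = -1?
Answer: -21158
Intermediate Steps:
X(r) = -18*r
k(f, t) = -15 + 3*(4 + t)*(f + t) (k(f, t) = -15 + 3*((4 + t)*(f + t)) = -15 + 3*(4 + t)*(f + t))
x = 18 (x = -18*(-1)*1 = 18*1 = 18)
S(d) = (9 + 3*d**2 + 18*d)/d (S(d) = (-15 + 3*d**2 + 12*2 + 12*d + 3*2*d)/d = (-15 + 3*d**2 + 24 + 12*d + 6*d)/d = (9 + 3*d**2 + 18*d)/d)
447 + S(x)*(-298) = 447 + (18 + 3*18 + 9/18)*(-298) = 447 + (18 + 54 + 9*(1/18))*(-298) = 447 + (18 + 54 + 1/2)*(-298) = 447 + (145/2)*(-298) = 447 - 21605 = -21158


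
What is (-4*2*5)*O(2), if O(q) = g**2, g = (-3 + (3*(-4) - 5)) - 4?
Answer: -23040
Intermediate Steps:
g = -24 (g = (-3 + (-12 - 5)) - 4 = (-3 - 17) - 4 = -20 - 4 = -24)
O(q) = 576 (O(q) = (-24)**2 = 576)
(-4*2*5)*O(2) = (-4*2*5)*576 = -8*5*576 = -40*576 = -23040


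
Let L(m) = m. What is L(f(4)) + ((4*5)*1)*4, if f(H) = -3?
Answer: 77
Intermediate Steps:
L(f(4)) + ((4*5)*1)*4 = -3 + ((4*5)*1)*4 = -3 + (20*1)*4 = -3 + 20*4 = -3 + 80 = 77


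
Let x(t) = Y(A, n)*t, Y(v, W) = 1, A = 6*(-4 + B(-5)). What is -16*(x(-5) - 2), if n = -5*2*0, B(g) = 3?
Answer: 112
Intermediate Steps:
n = 0 (n = -10*0 = 0)
A = -6 (A = 6*(-4 + 3) = 6*(-1) = -6)
x(t) = t (x(t) = 1*t = t)
-16*(x(-5) - 2) = -16*(-5 - 2) = -16*(-7) = 112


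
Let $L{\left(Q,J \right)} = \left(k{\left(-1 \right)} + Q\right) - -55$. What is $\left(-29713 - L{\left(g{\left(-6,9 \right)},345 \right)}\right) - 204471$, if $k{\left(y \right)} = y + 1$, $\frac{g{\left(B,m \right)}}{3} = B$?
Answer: $-234221$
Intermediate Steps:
$g{\left(B,m \right)} = 3 B$
$k{\left(y \right)} = 1 + y$
$L{\left(Q,J \right)} = 55 + Q$ ($L{\left(Q,J \right)} = \left(\left(1 - 1\right) + Q\right) - -55 = \left(0 + Q\right) + \left(-22 + 77\right) = Q + 55 = 55 + Q$)
$\left(-29713 - L{\left(g{\left(-6,9 \right)},345 \right)}\right) - 204471 = \left(-29713 - \left(55 + 3 \left(-6\right)\right)\right) - 204471 = \left(-29713 - \left(55 - 18\right)\right) - 204471 = \left(-29713 - 37\right) - 204471 = -29750 - 204471 = -234221$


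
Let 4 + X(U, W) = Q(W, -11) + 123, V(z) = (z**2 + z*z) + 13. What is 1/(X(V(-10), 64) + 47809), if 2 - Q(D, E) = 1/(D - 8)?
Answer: 56/2684079 ≈ 2.0864e-5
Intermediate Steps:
V(z) = 13 + 2*z**2 (V(z) = (z**2 + z**2) + 13 = 2*z**2 + 13 = 13 + 2*z**2)
Q(D, E) = 2 - 1/(-8 + D) (Q(D, E) = 2 - 1/(D - 8) = 2 - 1/(-8 + D))
X(U, W) = 119 + (-17 + 2*W)/(-8 + W) (X(U, W) = -4 + ((-17 + 2*W)/(-8 + W) + 123) = -4 + (123 + (-17 + 2*W)/(-8 + W)) = 119 + (-17 + 2*W)/(-8 + W))
1/(X(V(-10), 64) + 47809) = 1/((-969 + 121*64)/(-8 + 64) + 47809) = 1/((-969 + 7744)/56 + 47809) = 1/((1/56)*6775 + 47809) = 1/(6775/56 + 47809) = 1/(2684079/56) = 56/2684079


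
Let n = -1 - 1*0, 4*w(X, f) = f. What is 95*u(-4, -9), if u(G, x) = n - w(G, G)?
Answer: 0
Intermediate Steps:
w(X, f) = f/4
n = -1 (n = -1 + 0 = -1)
u(G, x) = -1 - G/4
95*u(-4, -9) = 95*(-1 - ¼*(-4)) = 95*(-1 + 1) = 95*0 = 0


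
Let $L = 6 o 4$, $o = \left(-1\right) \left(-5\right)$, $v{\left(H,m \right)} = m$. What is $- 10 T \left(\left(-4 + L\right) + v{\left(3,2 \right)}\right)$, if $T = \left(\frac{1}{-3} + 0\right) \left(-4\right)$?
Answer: $- \frac{4720}{3} \approx -1573.3$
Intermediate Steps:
$o = 5$
$L = 120$ ($L = 6 \cdot 5 \cdot 4 = 30 \cdot 4 = 120$)
$T = \frac{4}{3}$ ($T = \left(- \frac{1}{3} + 0\right) \left(-4\right) = \left(- \frac{1}{3}\right) \left(-4\right) = \frac{4}{3} \approx 1.3333$)
$- 10 T \left(\left(-4 + L\right) + v{\left(3,2 \right)}\right) = \left(-10\right) \frac{4}{3} \left(\left(-4 + 120\right) + 2\right) = - \frac{40 \left(116 + 2\right)}{3} = \left(- \frac{40}{3}\right) 118 = - \frac{4720}{3}$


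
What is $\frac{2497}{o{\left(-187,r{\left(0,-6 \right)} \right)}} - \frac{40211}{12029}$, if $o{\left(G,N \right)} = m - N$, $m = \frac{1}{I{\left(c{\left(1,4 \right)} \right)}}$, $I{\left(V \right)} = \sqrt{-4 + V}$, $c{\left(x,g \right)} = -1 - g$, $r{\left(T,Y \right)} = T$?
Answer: $- \frac{40211}{12029} + 7491 i \approx -3.3428 + 7491.0 i$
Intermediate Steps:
$m = - \frac{i}{3}$ ($m = \frac{1}{\sqrt{-4 - 5}} = \frac{1}{\sqrt{-9}} = \frac{1}{3 i} = - \frac{i}{3} \approx - 0.33333 i$)
$o{\left(G,N \right)} = - N - \frac{i}{3}$ ($o{\left(G,N \right)} = - \frac{i}{3} - N = - N - \frac{i}{3}$)
$\frac{2497}{o{\left(-187,r{\left(0,-6 \right)} \right)}} - \frac{40211}{12029} = \frac{2497}{\left(-1\right) 0 - \frac{i}{3}} - \frac{40211}{12029} = \frac{2497}{0 - \frac{i}{3}} - \frac{40211}{12029} = \frac{2497}{\left(- \frac{1}{3}\right) i} - \frac{40211}{12029} = 2497 \cdot 3 i - \frac{40211}{12029} = 7491 i - \frac{40211}{12029} = - \frac{40211}{12029} + 7491 i$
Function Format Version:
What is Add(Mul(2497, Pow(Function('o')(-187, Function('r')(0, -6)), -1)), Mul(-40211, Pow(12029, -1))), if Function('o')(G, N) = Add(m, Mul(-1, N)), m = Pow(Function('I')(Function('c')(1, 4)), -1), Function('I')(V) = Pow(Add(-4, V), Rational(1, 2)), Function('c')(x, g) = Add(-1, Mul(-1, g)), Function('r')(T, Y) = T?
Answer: Add(Rational(-40211, 12029), Mul(7491, I)) ≈ Add(-3.3428, Mul(7491.0, I))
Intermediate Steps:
m = Mul(Rational(-1, 3), I) (m = Pow(Pow(Add(-4, Add(-1, Mul(-1, 4))), Rational(1, 2)), -1) = Pow(Pow(Add(-4, Add(-1, -4)), Rational(1, 2)), -1) = Pow(Pow(Add(-4, -5), Rational(1, 2)), -1) = Pow(Pow(-9, Rational(1, 2)), -1) = Pow(Mul(3, I), -1) = Mul(Rational(-1, 3), I) ≈ Mul(-0.33333, I))
Function('o')(G, N) = Add(Mul(-1, N), Mul(Rational(-1, 3), I)) (Function('o')(G, N) = Add(Mul(Rational(-1, 3), I), Mul(-1, N)) = Add(Mul(-1, N), Mul(Rational(-1, 3), I)))
Add(Mul(2497, Pow(Function('o')(-187, Function('r')(0, -6)), -1)), Mul(-40211, Pow(12029, -1))) = Add(Mul(2497, Pow(Add(Mul(-1, 0), Mul(Rational(-1, 3), I)), -1)), Mul(-40211, Pow(12029, -1))) = Add(Mul(2497, Pow(Add(0, Mul(Rational(-1, 3), I)), -1)), Mul(-40211, Rational(1, 12029))) = Add(Mul(2497, Pow(Mul(Rational(-1, 3), I), -1)), Rational(-40211, 12029)) = Add(Mul(2497, Mul(3, I)), Rational(-40211, 12029)) = Add(Mul(7491, I), Rational(-40211, 12029)) = Add(Rational(-40211, 12029), Mul(7491, I))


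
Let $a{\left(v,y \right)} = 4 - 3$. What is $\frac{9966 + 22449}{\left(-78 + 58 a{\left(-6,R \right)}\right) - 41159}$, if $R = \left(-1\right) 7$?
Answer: $- \frac{32415}{41179} \approx -0.78717$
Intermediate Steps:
$R = -7$
$a{\left(v,y \right)} = 1$ ($a{\left(v,y \right)} = 4 - 3 = 1$)
$\frac{9966 + 22449}{\left(-78 + 58 a{\left(-6,R \right)}\right) - 41159} = \frac{9966 + 22449}{\left(-78 + 58 \cdot 1\right) - 41159} = \frac{32415}{\left(-78 + 58\right) - 41159} = \frac{32415}{-20 - 41159} = \frac{32415}{-41179} = 32415 \left(- \frac{1}{41179}\right) = - \frac{32415}{41179}$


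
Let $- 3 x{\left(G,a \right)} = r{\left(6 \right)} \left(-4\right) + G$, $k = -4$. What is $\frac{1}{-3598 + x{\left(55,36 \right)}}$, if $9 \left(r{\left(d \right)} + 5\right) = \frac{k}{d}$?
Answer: $- \frac{81}{293471} \approx -0.00027601$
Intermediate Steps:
$r{\left(d \right)} = -5 - \frac{4}{9 d}$ ($r{\left(d \right)} = -5 + \frac{\left(-4\right) \frac{1}{d}}{9} = -5 - \frac{4}{9 d}$)
$x{\left(G,a \right)} = - \frac{548}{81} - \frac{G}{3}$ ($x{\left(G,a \right)} = - \frac{\left(-5 - \frac{4}{9 \cdot 6}\right) \left(-4\right) + G}{3} = - \frac{\left(-5 - \frac{2}{27}\right) \left(-4\right) + G}{3} = - \frac{\left(- \frac{137}{27}\right) \left(-4\right) + G}{3} = - \frac{\frac{548}{27} + G}{3} = - \frac{548}{81} - \frac{G}{3}$)
$\frac{1}{-3598 + x{\left(55,36 \right)}} = \frac{1}{-3598 - \frac{2033}{81}} = \frac{1}{- \frac{293471}{81}} = - \frac{81}{293471}$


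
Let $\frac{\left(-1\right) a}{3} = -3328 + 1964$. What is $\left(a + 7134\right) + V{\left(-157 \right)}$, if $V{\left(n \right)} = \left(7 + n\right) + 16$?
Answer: $11092$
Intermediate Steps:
$V{\left(n \right)} = 23 + n$
$a = 4092$ ($a = - 3 \left(-3328 + 1964\right) = \left(-3\right) \left(-1364\right) = 4092$)
$\left(a + 7134\right) + V{\left(-157 \right)} = \left(4092 + 7134\right) + \left(23 - 157\right) = 11226 - 134 = 11092$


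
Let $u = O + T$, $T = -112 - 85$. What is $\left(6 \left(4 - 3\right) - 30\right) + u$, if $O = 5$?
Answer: $-216$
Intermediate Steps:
$T = -197$
$u = -192$ ($u = 5 - 197 = -192$)
$\left(6 \left(4 - 3\right) - 30\right) + u = \left(6 \left(4 - 3\right) - 30\right) - 192 = \left(6 \cdot 1 - 30\right) - 192 = \left(6 - 30\right) - 192 = -24 - 192 = -216$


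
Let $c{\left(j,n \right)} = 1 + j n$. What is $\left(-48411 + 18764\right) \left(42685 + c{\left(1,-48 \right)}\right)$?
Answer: $-1264088786$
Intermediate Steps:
$\left(-48411 + 18764\right) \left(42685 + c{\left(1,-48 \right)}\right) = \left(-48411 + 18764\right) \left(42685 + \left(1 + 1 \left(-48\right)\right)\right) = - 29647 \left(42685 + \left(1 - 48\right)\right) = - 29647 \left(42685 - 47\right) = \left(-29647\right) 42638 = -1264088786$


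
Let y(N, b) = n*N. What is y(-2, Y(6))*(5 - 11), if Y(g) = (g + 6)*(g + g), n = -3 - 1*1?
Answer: -48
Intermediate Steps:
n = -4 (n = -3 - 1 = -4)
Y(g) = 2*g*(6 + g) (Y(g) = (6 + g)*(2*g) = 2*g*(6 + g))
y(N, b) = -4*N
y(-2, Y(6))*(5 - 11) = (-4*(-2))*(5 - 11) = 8*(-6) = -48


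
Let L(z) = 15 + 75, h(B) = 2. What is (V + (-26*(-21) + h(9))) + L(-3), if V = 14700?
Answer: 15338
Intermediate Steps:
L(z) = 90
(V + (-26*(-21) + h(9))) + L(-3) = (14700 + (-26*(-21) + 2)) + 90 = (14700 + (546 + 2)) + 90 = (14700 + 548) + 90 = 15248 + 90 = 15338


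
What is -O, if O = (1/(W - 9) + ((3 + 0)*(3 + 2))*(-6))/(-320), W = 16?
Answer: -629/2240 ≈ -0.28080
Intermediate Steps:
O = 629/2240 (O = (1/(16 - 9) + ((3 + 0)*(3 + 2))*(-6))/(-320) = (1/7 + (3*5)*(-6))*(-1/320) = (1/7 + 15*(-6))*(-1/320) = (1/7 - 90)*(-1/320) = -629/7*(-1/320) = 629/2240 ≈ 0.28080)
-O = -1*629/2240 = -629/2240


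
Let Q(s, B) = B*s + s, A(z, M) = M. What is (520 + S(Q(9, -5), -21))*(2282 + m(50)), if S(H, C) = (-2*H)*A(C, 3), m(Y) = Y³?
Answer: 93679552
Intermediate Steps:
Q(s, B) = s + B*s
S(H, C) = -6*H (S(H, C) = -2*H*3 = -6*H)
(520 + S(Q(9, -5), -21))*(2282 + m(50)) = (520 - 54*(1 - 5))*(2282 + 50³) = (520 - 54*(-4))*(2282 + 125000) = (520 - 6*(-36))*127282 = (520 + 216)*127282 = 736*127282 = 93679552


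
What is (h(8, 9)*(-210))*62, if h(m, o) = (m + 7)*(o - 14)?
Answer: 976500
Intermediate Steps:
h(m, o) = (-14 + o)*(7 + m) (h(m, o) = (7 + m)*(-14 + o) = (-14 + o)*(7 + m))
(h(8, 9)*(-210))*62 = ((-98 - 14*8 + 7*9 + 8*9)*(-210))*62 = ((-98 - 112 + 63 + 72)*(-210))*62 = -75*(-210)*62 = 15750*62 = 976500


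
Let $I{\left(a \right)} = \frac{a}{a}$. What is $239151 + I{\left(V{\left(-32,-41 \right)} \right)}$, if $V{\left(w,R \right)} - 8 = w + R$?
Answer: $239152$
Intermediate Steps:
$V{\left(w,R \right)} = 8 + R + w$ ($V{\left(w,R \right)} = 8 + \left(w + R\right) = 8 + \left(R + w\right) = 8 + R + w$)
$I{\left(a \right)} = 1$
$239151 + I{\left(V{\left(-32,-41 \right)} \right)} = 239151 + 1 = 239152$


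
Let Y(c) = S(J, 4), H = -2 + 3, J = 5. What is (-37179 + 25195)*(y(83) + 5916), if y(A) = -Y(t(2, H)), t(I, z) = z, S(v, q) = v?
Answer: -70837424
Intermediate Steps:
H = 1
Y(c) = 5
y(A) = -5 (y(A) = -1*5 = -5)
(-37179 + 25195)*(y(83) + 5916) = (-37179 + 25195)*(-5 + 5916) = -11984*5911 = -70837424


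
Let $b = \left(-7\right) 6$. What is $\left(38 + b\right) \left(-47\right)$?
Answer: $188$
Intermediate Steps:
$b = -42$
$\left(38 + b\right) \left(-47\right) = \left(38 - 42\right) \left(-47\right) = \left(-4\right) \left(-47\right) = 188$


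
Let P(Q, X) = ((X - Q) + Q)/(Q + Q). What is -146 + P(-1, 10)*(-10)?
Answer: -96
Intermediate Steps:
P(Q, X) = X/(2*Q) (P(Q, X) = X/((2*Q)) = X*(1/(2*Q)) = X/(2*Q))
-146 + P(-1, 10)*(-10) = -146 + ((½)*10/(-1))*(-10) = -146 + ((½)*10*(-1))*(-10) = -146 - 5*(-10) = -146 + 50 = -96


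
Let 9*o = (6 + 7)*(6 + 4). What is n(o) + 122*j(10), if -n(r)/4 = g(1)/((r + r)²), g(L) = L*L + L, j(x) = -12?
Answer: -12370881/8450 ≈ -1464.0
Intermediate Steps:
o = 130/9 (o = ((6 + 7)*(6 + 4))/9 = (13*10)/9 = (⅑)*130 = 130/9 ≈ 14.444)
g(L) = L + L² (g(L) = L² + L = L + L²)
n(r) = -2/r² (n(r) = -4*1*(1 + 1)/((r + r)²) = -4*1*2/((2*r)²) = -8/(4*r²) = -8*1/(4*r²) = -2/r²)
n(o) + 122*j(10) = -2/(130/9)² + 122*(-12) = -2*81/16900 - 1464 = -81/8450 - 1464 = -12370881/8450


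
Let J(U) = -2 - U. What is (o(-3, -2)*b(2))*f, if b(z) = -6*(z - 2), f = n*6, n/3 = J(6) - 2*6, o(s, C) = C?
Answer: 0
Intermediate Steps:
n = -60 (n = 3*((-2 - 1*6) - 2*6) = 3*((-2 - 6) - 12) = 3*(-8 - 12) = 3*(-20) = -60)
f = -360 (f = -60*6 = -360)
b(z) = 12 - 6*z (b(z) = -6*(-2 + z) = 12 - 6*z)
(o(-3, -2)*b(2))*f = -2*(12 - 6*2)*(-360) = -2*(12 - 12)*(-360) = -2*0*(-360) = 0*(-360) = 0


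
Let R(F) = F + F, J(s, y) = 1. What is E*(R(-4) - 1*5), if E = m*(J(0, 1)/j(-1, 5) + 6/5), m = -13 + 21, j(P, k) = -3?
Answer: -1352/15 ≈ -90.133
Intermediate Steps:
R(F) = 2*F
m = 8
E = 104/15 (E = 8*(1/(-3) + 6/5) = 8*(1*(-⅓) + 6*(⅕)) = 8*(-⅓ + 6/5) = 8*(13/15) = 104/15 ≈ 6.9333)
E*(R(-4) - 1*5) = 104*(2*(-4) - 1*5)/15 = 104*(-8 - 5)/15 = (104/15)*(-13) = -1352/15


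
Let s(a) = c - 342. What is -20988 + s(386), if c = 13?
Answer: -21317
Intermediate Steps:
s(a) = -329 (s(a) = 13 - 342 = -329)
-20988 + s(386) = -20988 - 329 = -21317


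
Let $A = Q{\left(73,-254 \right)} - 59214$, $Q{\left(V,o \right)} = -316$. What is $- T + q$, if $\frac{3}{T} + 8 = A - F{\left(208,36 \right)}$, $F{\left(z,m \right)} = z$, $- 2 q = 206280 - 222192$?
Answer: $\frac{475339179}{59746} \approx 7956.0$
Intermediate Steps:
$q = 7956$ ($q = - \frac{206280 - 222192}{2} = \left(- \frac{1}{2}\right) \left(-15912\right) = 7956$)
$A = -59530$ ($A = -316 - 59214 = -59530$)
$T = - \frac{3}{59746}$ ($T = \frac{3}{-8 - 59738} = \frac{3}{-59746} = 3 \left(- \frac{1}{59746}\right) = - \frac{3}{59746} \approx -5.0213 \cdot 10^{-5}$)
$- T + q = \left(-1\right) \left(- \frac{3}{59746}\right) + 7956 = \frac{3}{59746} + 7956 = \frac{475339179}{59746}$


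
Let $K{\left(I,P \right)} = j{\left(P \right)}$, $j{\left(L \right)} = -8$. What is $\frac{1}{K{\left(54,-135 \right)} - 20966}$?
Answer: $- \frac{1}{20974} \approx -4.7678 \cdot 10^{-5}$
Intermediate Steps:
$K{\left(I,P \right)} = -8$
$\frac{1}{K{\left(54,-135 \right)} - 20966} = \frac{1}{-8 - 20966} = \frac{1}{-20974} = - \frac{1}{20974}$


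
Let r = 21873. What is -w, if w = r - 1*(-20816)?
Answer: -42689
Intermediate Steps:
w = 42689 (w = 21873 - 1*(-20816) = 21873 + 20816 = 42689)
-w = -1*42689 = -42689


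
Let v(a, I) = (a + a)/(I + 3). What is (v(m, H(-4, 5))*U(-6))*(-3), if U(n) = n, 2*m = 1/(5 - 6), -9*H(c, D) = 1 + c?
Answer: -27/5 ≈ -5.4000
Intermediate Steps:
H(c, D) = -⅑ - c/9 (H(c, D) = -(1 + c)/9 = -⅑ - c/9)
m = -½ (m = 1/(2*(5 - 6)) = (½)/(-1) = (½)*(-1) = -½ ≈ -0.50000)
v(a, I) = 2*a/(3 + I) (v(a, I) = (2*a)/(3 + I) = 2*a/(3 + I))
(v(m, H(-4, 5))*U(-6))*(-3) = ((2*(-½)/(3 + (-⅑ - ⅑*(-4))))*(-6))*(-3) = ((2*(-½)/(3 + (-⅑ + 4/9)))*(-6))*(-3) = ((2*(-½)/(3 + ⅓))*(-6))*(-3) = ((2*(-½)/(10/3))*(-6))*(-3) = ((2*(-½)*(3/10))*(-6))*(-3) = -3/10*(-6)*(-3) = (9/5)*(-3) = -27/5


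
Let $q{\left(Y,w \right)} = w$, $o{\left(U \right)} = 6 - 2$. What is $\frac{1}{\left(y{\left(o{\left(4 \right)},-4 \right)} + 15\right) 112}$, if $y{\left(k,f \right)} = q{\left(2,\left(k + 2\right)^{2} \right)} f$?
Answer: $- \frac{1}{14448} \approx -6.9214 \cdot 10^{-5}$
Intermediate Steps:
$o{\left(U \right)} = 4$
$y{\left(k,f \right)} = f \left(2 + k\right)^{2}$ ($y{\left(k,f \right)} = \left(k + 2\right)^{2} f = \left(2 + k\right)^{2} f = f \left(2 + k\right)^{2}$)
$\frac{1}{\left(y{\left(o{\left(4 \right)},-4 \right)} + 15\right) 112} = \frac{1}{\left(- 4 \left(2 + 4\right)^{2} + 15\right) 112} = \frac{1}{\left(- 4 \cdot 6^{2} + 15\right) 112} = \frac{1}{\left(\left(-4\right) 36 + 15\right) 112} = \frac{1}{\left(-144 + 15\right) 112} = \frac{1}{\left(-129\right) 112} = \frac{1}{-14448} = - \frac{1}{14448}$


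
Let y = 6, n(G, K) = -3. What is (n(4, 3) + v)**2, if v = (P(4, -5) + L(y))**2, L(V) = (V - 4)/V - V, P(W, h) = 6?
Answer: 676/81 ≈ 8.3457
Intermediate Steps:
L(V) = -V + (-4 + V)/V (L(V) = (-4 + V)/V - V = -V + (-4 + V)/V)
v = 1/9 (v = (6 + (1 - 1*6 - 4/6))**2 = (6 + (1 - 6 - 4*1/6))**2 = (6 + (1 - 6 - 2/3))**2 = (6 - 17/3)**2 = (1/3)**2 = 1/9 ≈ 0.11111)
(n(4, 3) + v)**2 = (-3 + 1/9)**2 = (-26/9)**2 = 676/81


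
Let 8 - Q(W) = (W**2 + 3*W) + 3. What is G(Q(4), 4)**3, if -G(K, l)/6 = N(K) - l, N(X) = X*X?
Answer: -31255875000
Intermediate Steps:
Q(W) = 5 - W**2 - 3*W (Q(W) = 8 - ((W**2 + 3*W) + 3) = 8 - (3 + W**2 + 3*W) = 8 + (-3 - W**2 - 3*W) = 5 - W**2 - 3*W)
N(X) = X**2
G(K, l) = -6*K**2 + 6*l (G(K, l) = -6*(K**2 - l) = -6*K**2 + 6*l)
G(Q(4), 4)**3 = (-6*(5 - 1*4**2 - 3*4)**2 + 6*4)**3 = (-6*(5 - 1*16 - 12)**2 + 24)**3 = (-6*(5 - 16 - 12)**2 + 24)**3 = (-6*(-23)**2 + 24)**3 = (-6*529 + 24)**3 = (-3174 + 24)**3 = (-3150)**3 = -31255875000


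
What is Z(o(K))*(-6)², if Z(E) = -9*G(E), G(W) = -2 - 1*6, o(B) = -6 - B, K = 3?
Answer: 2592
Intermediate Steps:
G(W) = -8 (G(W) = -2 - 6 = -8)
Z(E) = 72 (Z(E) = -9*(-8) = 72)
Z(o(K))*(-6)² = 72*(-6)² = 72*36 = 2592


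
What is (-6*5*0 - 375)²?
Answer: 140625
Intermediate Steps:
(-6*5*0 - 375)² = (-30*0 - 375)² = (0 - 375)² = (-375)² = 140625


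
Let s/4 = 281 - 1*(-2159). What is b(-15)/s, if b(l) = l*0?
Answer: 0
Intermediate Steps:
b(l) = 0
s = 9760 (s = 4*(281 - 1*(-2159)) = 4*(281 + 2159) = 4*2440 = 9760)
b(-15)/s = 0/9760 = 0*(1/9760) = 0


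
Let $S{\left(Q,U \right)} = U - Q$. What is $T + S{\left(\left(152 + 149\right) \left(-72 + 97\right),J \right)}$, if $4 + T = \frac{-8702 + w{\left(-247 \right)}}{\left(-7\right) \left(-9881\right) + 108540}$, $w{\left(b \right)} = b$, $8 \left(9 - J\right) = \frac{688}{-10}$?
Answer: $- \frac{351272976}{46765} \approx -7511.5$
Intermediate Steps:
$J = \frac{88}{5}$ ($J = 9 - \frac{688 \frac{1}{-10}}{8} = 9 - \frac{688 \left(- \frac{1}{10}\right)}{8} = 9 - - \frac{43}{5} = 9 + \frac{43}{5} = \frac{88}{5} \approx 17.6$)
$T = - \frac{37883}{9353}$ ($T = -4 + \frac{-8702 - 247}{\left(-7\right) \left(-9881\right) + 108540} = -4 - \frac{8949}{69167 + 108540} = -4 - \frac{8949}{177707} = -4 - \frac{471}{9353} = - \frac{37883}{9353} \approx -4.0504$)
$T + S{\left(\left(152 + 149\right) \left(-72 + 97\right),J \right)} = - \frac{37883}{9353} + \left(\frac{88}{5} - \left(152 + 149\right) \left(-72 + 97\right)\right) = - \frac{37883}{9353} + \left(\frac{88}{5} - 301 \cdot 25\right) = - \frac{37883}{9353} + \left(\frac{88}{5} - 7525\right) = - \frac{37883}{9353} - \frac{37537}{5} = - \frac{351272976}{46765}$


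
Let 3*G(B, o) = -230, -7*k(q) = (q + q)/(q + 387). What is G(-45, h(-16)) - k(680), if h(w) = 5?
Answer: -1713790/22407 ≈ -76.485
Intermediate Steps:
k(q) = -2*q/(7*(387 + q)) (k(q) = -(q + q)/(7*(q + 387)) = -2*q/(7*(387 + q)))
G(B, o) = -230/3 (G(B, o) = (⅓)*(-230) = -230/3)
G(-45, h(-16)) - k(680) = -230/3 - (-2)*680/(2709 + 7*680) = -230/3 - (-2)*680/(2709 + 4760) = -230/3 - (-2)*680/7469 = -230/3 - 1*(-1360/7469) = -230/3 + 1360/7469 = -1713790/22407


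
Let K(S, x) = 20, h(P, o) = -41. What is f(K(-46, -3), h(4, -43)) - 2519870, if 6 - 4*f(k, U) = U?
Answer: -10079433/4 ≈ -2.5199e+6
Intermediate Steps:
f(k, U) = 3/2 - U/4
f(K(-46, -3), h(4, -43)) - 2519870 = (3/2 - ¼*(-41)) - 2519870 = (3/2 + 41/4) - 2519870 = 47/4 - 2519870 = -10079433/4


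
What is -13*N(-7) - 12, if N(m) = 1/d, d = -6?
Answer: -59/6 ≈ -9.8333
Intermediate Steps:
N(m) = -⅙ (N(m) = 1/(-6) = -⅙)
-13*N(-7) - 12 = -13*(-⅙) - 12 = 13/6 - 12 = -59/6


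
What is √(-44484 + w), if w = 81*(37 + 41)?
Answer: I*√38166 ≈ 195.36*I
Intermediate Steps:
w = 6318 (w = 81*78 = 6318)
√(-44484 + w) = √(-44484 + 6318) = √(-38166) = I*√38166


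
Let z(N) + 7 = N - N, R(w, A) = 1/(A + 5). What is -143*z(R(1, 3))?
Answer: 1001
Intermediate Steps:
R(w, A) = 1/(5 + A)
z(N) = -7 (z(N) = -7 + (N - N) = -7 + 0 = -7)
-143*z(R(1, 3)) = -143*(-7) = -1*(-1001) = 1001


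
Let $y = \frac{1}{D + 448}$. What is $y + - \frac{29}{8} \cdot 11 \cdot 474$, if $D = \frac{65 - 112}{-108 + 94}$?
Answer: $- \frac{477735301}{25276} \approx -18901.0$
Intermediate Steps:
$D = \frac{47}{14}$ ($D = - \frac{47}{-14} = \left(-47\right) \left(- \frac{1}{14}\right) = \frac{47}{14} \approx 3.3571$)
$y = \frac{14}{6319}$ ($y = \frac{1}{\frac{47}{14} + 448} = \frac{1}{\frac{6319}{14}} = \frac{14}{6319} \approx 0.0022155$)
$y + - \frac{29}{8} \cdot 11 \cdot 474 = \frac{14}{6319} + - \frac{29}{8} \cdot 11 \cdot 474 = \frac{14}{6319} + \left(-29\right) \frac{1}{8} \cdot 11 \cdot 474 = \frac{14}{6319} + \left(- \frac{29}{8}\right) 11 \cdot 474 = \frac{14}{6319} - \frac{75603}{4} = - \frac{477735301}{25276}$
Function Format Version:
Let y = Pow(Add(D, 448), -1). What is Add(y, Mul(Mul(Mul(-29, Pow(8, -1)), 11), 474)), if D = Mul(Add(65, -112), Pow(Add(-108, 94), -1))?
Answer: Rational(-477735301, 25276) ≈ -18901.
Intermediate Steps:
D = Rational(47, 14) (D = Mul(-47, Pow(-14, -1)) = Mul(-47, Rational(-1, 14)) = Rational(47, 14) ≈ 3.3571)
y = Rational(14, 6319) (y = Pow(Add(Rational(47, 14), 448), -1) = Pow(Rational(6319, 14), -1) = Rational(14, 6319) ≈ 0.0022155)
Add(y, Mul(Mul(Mul(-29, Pow(8, -1)), 11), 474)) = Add(Rational(14, 6319), Mul(Mul(Mul(-29, Pow(8, -1)), 11), 474)) = Add(Rational(14, 6319), Mul(Mul(Mul(-29, Rational(1, 8)), 11), 474)) = Add(Rational(14, 6319), Mul(Mul(Rational(-29, 8), 11), 474)) = Add(Rational(14, 6319), Mul(Rational(-319, 8), 474)) = Add(Rational(14, 6319), Rational(-75603, 4)) = Rational(-477735301, 25276)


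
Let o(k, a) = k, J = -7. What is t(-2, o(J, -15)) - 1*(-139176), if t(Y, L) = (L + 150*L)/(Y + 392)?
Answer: 54277583/390 ≈ 1.3917e+5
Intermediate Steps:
t(Y, L) = 151*L/(392 + Y) (t(Y, L) = (151*L)/(392 + Y) = 151*L/(392 + Y))
t(-2, o(J, -15)) - 1*(-139176) = 151*(-7)/(392 - 2) - 1*(-139176) = 151*(-7)/390 + 139176 = 151*(-7)*(1/390) + 139176 = -1057/390 + 139176 = 54277583/390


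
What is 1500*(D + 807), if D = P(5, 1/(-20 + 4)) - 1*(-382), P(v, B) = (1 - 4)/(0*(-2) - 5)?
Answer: 1784400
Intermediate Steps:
P(v, B) = 3/5 (P(v, B) = -3/(0 - 5) = -3/(-5) = -3*(-1/5) = 3/5)
D = 1913/5 (D = 3/5 - 1*(-382) = 3/5 + 382 = 1913/5 ≈ 382.60)
1500*(D + 807) = 1500*(1913/5 + 807) = 1500*(5948/5) = 1784400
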